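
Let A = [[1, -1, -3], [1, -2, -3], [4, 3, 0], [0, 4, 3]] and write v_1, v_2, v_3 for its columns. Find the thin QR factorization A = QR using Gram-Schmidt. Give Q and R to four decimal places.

v_1 = (1, 1, 4, 0); ‖v_1‖ = 4.2426, so e_1 = (0.2357, 0.2357, 0.9428, 0.0000).
e_1·v_2 = 0.2357·(-1) + 0.2357·(-2) + 0.9428·3 + 0.0000·4 = 2.1213.
u_2 = v_2 − 2.1213·e_1 = (-1.5000, -2.5000, 1.0000, 4.0000).
‖u_2‖ = 5.0498, so e_2 = (-0.2970, -0.4951, 0.1980, 0.7921).
e_1·v_3 = 0.2357·(-3) + 0.2357·(-3) + 0.9428·0 + 0.0000·3 = -1.4142; e_2·v_3 = (-0.2970)·(-3) + (-0.4951)·(-3) + 0.1980·0 + 0.7921·3 = 4.7527.
u_3 = v_3 + 1.4142·e_1 − 4.7527·e_2 = (-1.2549, -0.3137, 0.3922, -0.7647).
‖u_3‖ = 1.5530, so e_3 = (-0.8081, -0.2020, 0.2525, -0.4924).

Q = [[0.2357, -0.2970, -0.8081], [0.2357, -0.4951, -0.2020], [0.9428, 0.1980, 0.2525], [0.0000, 0.7921, -0.4924]], R = [[4.2426, 2.1213, -1.4142], [0.0000, 5.0498, 4.7527], [0.0000, 0.0000, 1.5530]]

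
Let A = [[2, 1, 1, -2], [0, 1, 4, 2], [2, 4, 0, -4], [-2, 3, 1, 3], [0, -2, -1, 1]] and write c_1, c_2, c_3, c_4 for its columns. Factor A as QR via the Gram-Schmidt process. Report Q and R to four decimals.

Q = [[0.5774, 0.0612, 0.2245, 0.4260], [0.0000, 0.1836, 0.9265, -0.0088], [0.5774, 0.6120, -0.2842, -0.0123], [-0.5774, 0.6732, -0.0597, 0.4137], [0.0000, -0.3672, -0.0824, 0.8045]], R = [[3.4641, 1.1547, 0.0000, -5.1962], [0.0000, 5.4467, 1.8360, -0.5508], [0.0000, 0.0000, 3.9534, 2.2794], [0.0000, 0.0000, 0.0000, 1.2252]]

e_1 = c_1/‖c_1‖ = (2, 0, 2, -2, 0)/3.4641 = (0.5774, 0.0000, 0.5774, -0.5774, 0.0000).
r_{12} = e_1·c_2 = 1.1547.
u_2 = c_2 − 1.1547·e_1 = (0.3333, 1.0000, 3.3333, 3.6667, -2.0000).
‖u_2‖ = 5.4467, so e_2 = (0.0612, 0.1836, 0.6120, 0.6732, -0.3672).
r_{13} = e_1·c_3 = 0.0000; r_{23} = e_2·c_3 = 1.8360.
u_3 = c_3 + 0.0000·e_1 − 1.8360·e_2 = (0.8876, 3.6629, -1.1236, -0.2360, -0.3258).
‖u_3‖ = 3.9534, so e_3 = (0.2245, 0.9265, -0.2842, -0.0597, -0.0824).
r_{14} = e_1·c_4 = -5.1962; r_{24} = e_2·c_4 = -0.5508; r_{34} = e_3·c_4 = 2.2794.
u_4 = c_4 + 5.1962·e_1 + 0.5508·e_2 − 2.2794·e_3 = (0.5219, -0.0108, -0.0151, 0.5068, 0.9856).
‖u_4‖ = 1.2252, so e_4 = (0.4260, -0.0088, -0.0123, 0.4137, 0.8045).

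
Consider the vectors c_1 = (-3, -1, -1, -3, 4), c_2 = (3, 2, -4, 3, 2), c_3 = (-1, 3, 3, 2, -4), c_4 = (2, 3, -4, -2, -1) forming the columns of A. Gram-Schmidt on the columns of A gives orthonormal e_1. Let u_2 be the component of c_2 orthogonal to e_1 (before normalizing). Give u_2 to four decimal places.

e_1 = c_1/‖c_1‖ = (-3, -1, -1, -3, 4)/6.0000 = (-0.5000, -0.1667, -0.1667, -0.5000, 0.6667).
r_{12} = e_1·c_2 = -1.3333.
u_2 = c_2 + 1.3333·e_1 = (2.3333, 1.7778, -4.2222, 2.3333, 2.8889).

u_2 = (2.3333, 1.7778, -4.2222, 2.3333, 2.8889)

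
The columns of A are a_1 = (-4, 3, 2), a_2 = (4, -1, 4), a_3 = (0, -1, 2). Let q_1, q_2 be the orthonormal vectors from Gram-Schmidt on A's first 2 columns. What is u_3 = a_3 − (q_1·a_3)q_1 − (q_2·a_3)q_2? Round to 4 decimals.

u_3 = (-0.6699, -1.1483, 0.3828)

a_1 = (-4, 3, 2); ‖a_1‖ = 5.3852, so q_1 = (-0.7428, 0.5571, 0.3714).
q_1·a_2 = (-0.7428)·4 + 0.5571·(-1) + 0.3714·4 = -2.0426.
u_2 = a_2 + 2.0426·q_1 = (2.4828, 0.1379, 4.7586).
‖u_2‖ = 5.3691, so q_2 = (0.4624, 0.0257, 0.8863).
q_1·a_3 = (-0.7428)·0 + 0.5571·(-1) + 0.3714·2 = 0.1857; q_2·a_3 = 0.4624·0 + 0.0257·(-1) + 0.8863·2 = 1.7469.
u_3 = a_3 − 0.1857·q_1 − 1.7469·q_2 = (-0.6699, -1.1483, 0.3828).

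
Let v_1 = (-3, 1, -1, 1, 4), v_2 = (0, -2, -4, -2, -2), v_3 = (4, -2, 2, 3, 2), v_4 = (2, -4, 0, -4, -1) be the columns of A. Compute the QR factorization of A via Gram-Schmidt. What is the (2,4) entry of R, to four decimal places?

r_{24} = 2.5355

v_1 = (-3, 1, -1, 1, 4); ‖v_1‖ = 5.2915, so e_1 = (-0.5669, 0.1890, -0.1890, 0.1890, 0.7559).
e_1·v_2 = (-0.5669)·0 + 0.1890·(-2) + (-0.1890)·(-4) + 0.1890·(-2) + 0.7559·(-2) = -1.5119.
u_2 = v_2 + 1.5119·e_1 = (-0.8571, -1.7143, -4.2857, -1.7143, -0.8571).
‖u_2‖ = 5.0709, so e_2 = (-0.1690, -0.3381, -0.8452, -0.3381, -0.1690).
r_{24} = e_2·v_4 = 2.5355.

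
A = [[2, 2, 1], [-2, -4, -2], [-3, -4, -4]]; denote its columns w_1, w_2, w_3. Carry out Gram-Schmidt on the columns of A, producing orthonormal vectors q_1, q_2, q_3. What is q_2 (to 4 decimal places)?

q_2 = (-0.5659, -0.8085, 0.1617)

w_1 = (2, -2, -3); ‖w_1‖ = 4.1231, so q_1 = (0.4851, -0.4851, -0.7276).
q_1·w_2 = 0.4851·2 + (-0.4851)·(-4) + (-0.7276)·(-4) = 5.8209.
u_2 = w_2 − 5.8209·q_1 = (-0.8235, -1.1765, 0.2353).
‖u_2‖ = 1.4552, so q_2 = (-0.5659, -0.8085, 0.1617).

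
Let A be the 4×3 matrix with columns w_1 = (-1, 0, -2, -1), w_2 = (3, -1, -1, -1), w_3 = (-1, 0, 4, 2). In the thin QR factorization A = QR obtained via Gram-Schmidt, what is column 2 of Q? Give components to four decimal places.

e_2 = (0.8660, -0.2887, -0.2887, -0.2887)

w_1 = (-1, 0, -2, -1); ‖w_1‖ = 2.4495, so e_1 = (-0.4082, 0.0000, -0.8165, -0.4082).
e_1·w_2 = (-0.4082)·3 + 0.0000·(-1) + (-0.8165)·(-1) + (-0.4082)·(-1) = 0.0000.
u_2 = w_2 − 0.0000·e_1 = (3.0000, -1.0000, -1.0000, -1.0000).
‖u_2‖ = 3.4641, so e_2 = (0.8660, -0.2887, -0.2887, -0.2887).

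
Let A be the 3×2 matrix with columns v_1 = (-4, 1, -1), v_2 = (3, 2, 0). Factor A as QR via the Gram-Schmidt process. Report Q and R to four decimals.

Q = [[-0.9428, 0.2851], [0.2357, 0.9366], [-0.2357, -0.2036]], R = [[4.2426, -2.3570], [0.0000, 2.7285]]

v_1 = (-4, 1, -1); ‖v_1‖ = 4.2426, so e_1 = (-0.9428, 0.2357, -0.2357).
e_1·v_2 = (-0.9428)·3 + 0.2357·2 + (-0.2357)·0 = -2.3570.
u_2 = v_2 + 2.3570·e_1 = (0.7778, 2.5556, -0.5556).
‖u_2‖ = 2.7285, so e_2 = (0.2851, 0.9366, -0.2036).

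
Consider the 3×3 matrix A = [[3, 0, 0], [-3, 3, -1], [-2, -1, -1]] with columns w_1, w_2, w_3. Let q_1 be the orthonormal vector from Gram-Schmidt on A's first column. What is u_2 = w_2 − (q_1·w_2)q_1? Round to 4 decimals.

w_1 = (3, -3, -2); ‖w_1‖ = 4.6904, so q_1 = (0.6396, -0.6396, -0.4264).
q_1·w_2 = 0.6396·0 + (-0.6396)·3 + (-0.4264)·(-1) = -1.4924.
u_2 = w_2 + 1.4924·q_1 = (0.9545, 2.0455, -1.6364).

u_2 = (0.9545, 2.0455, -1.6364)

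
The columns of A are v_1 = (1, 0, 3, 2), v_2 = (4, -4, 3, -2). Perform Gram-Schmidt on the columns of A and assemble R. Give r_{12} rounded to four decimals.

r_{12} = 2.4054

e_1 = v_1/‖v_1‖ = (1, 0, 3, 2)/3.7417 = (0.2673, 0.0000, 0.8018, 0.5345).
r_{12} = e_1·v_2 = 2.4054.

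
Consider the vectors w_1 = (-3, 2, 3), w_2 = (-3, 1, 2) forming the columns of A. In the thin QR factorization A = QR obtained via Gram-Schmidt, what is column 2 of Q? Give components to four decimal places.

e_1 = w_1/‖w_1‖ = (-3, 2, 3)/4.6904 = (-0.6396, 0.4264, 0.6396).
r_{12} = e_1·w_2 = 3.6244.
u_2 = w_2 − 3.6244·e_1 = (-0.6818, -0.5455, -0.3182).
‖u_2‖ = 0.9293, so e_2 = (-0.7337, -0.5869, -0.3424).

e_2 = (-0.7337, -0.5869, -0.3424)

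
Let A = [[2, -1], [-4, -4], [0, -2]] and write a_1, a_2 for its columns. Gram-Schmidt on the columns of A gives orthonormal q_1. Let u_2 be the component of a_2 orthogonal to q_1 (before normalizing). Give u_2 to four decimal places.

a_1 = (2, -4, 0); ‖a_1‖ = 4.4721, so q_1 = (0.4472, -0.8944, 0.0000).
q_1·a_2 = 0.4472·(-1) + (-0.8944)·(-4) + 0.0000·(-2) = 3.1305.
u_2 = a_2 − 3.1305·q_1 = (-2.4000, -1.2000, -2.0000).

u_2 = (-2.4000, -1.2000, -2.0000)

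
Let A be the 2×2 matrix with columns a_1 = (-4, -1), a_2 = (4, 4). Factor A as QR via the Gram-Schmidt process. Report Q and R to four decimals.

Q = [[-0.9701, -0.2425], [-0.2425, 0.9701]], R = [[4.1231, -4.8507], [0.0000, 2.9104]]

e_1 = a_1/‖a_1‖ = (-4, -1)/4.1231 = (-0.9701, -0.2425).
r_{12} = e_1·a_2 = -4.8507.
u_2 = a_2 + 4.8507·e_1 = (-0.7059, 2.8235).
‖u_2‖ = 2.9104, so e_2 = (-0.2425, 0.9701).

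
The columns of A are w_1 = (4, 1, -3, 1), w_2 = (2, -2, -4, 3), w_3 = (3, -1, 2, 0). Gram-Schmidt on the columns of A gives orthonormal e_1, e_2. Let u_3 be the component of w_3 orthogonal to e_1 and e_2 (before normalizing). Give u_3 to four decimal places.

u_3 = (2.0000, -1.8333, 2.1667, 0.3333)

e_1 = w_1/‖w_1‖ = (4, 1, -3, 1)/5.1962 = (0.7698, 0.1925, -0.5774, 0.1925).
r_{12} = e_1·w_2 = 4.0415.
u_2 = w_2 − 4.0415·e_1 = (-1.1111, -2.7778, -1.6667, 2.2222).
‖u_2‖ = 4.0825, so e_2 = (-0.2722, -0.6804, -0.4082, 0.5443).
r_{13} = e_1·w_3 = 0.9623; r_{23} = e_2·w_3 = -0.9526.
u_3 = w_3 − 0.9623·e_1 + 0.9526·e_2 = (2.0000, -1.8333, 2.1667, 0.3333).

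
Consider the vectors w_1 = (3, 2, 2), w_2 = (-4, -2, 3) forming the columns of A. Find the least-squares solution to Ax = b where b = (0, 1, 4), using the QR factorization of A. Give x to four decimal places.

x = (0.9924, 0.6870)

w_1 = (3, 2, 2); ‖w_1‖ = 4.1231, so q_1 = (0.7276, 0.4851, 0.4851).
q_1·w_2 = 0.7276·(-4) + 0.4851·(-2) + 0.4851·3 = -2.4254.
u_2 = w_2 + 2.4254·q_1 = (-2.2353, -0.8235, 4.1765).
‖u_2‖ = 4.8081, so q_2 = (-0.4649, -0.1713, 0.8686).
Qᵀb = (2.4254, 3.3033).
Back-substitute: x_2 = 3.3033/4.8081 = 0.6870.
x_1 = (2.4254 + 2.4254·0.6870)/4.1231 = 0.9924.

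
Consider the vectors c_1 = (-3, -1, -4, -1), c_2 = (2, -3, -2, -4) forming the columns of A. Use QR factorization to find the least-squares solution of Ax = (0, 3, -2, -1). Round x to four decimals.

x = (0.2556, -0.1000)

c_1 = (-3, -1, -4, -1); ‖c_1‖ = 5.1962, so q_1 = (-0.5774, -0.1925, -0.7698, -0.1925).
q_1·c_2 = (-0.5774)·2 + (-0.1925)·(-3) + (-0.7698)·(-2) + (-0.1925)·(-4) = 1.7321.
u_2 = c_2 − 1.7321·q_1 = (3.0000, -2.6667, -0.6667, -3.6667).
‖u_2‖ = 5.4772, so q_2 = (0.5477, -0.4869, -0.1217, -0.6694).
Qᵀb = (1.1547, -0.5477).
Back-substitute: x_2 = -0.5477/5.4772 = -0.1000.
x_1 = (1.1547 − 1.7321·(-0.1000))/5.1962 = 0.2556.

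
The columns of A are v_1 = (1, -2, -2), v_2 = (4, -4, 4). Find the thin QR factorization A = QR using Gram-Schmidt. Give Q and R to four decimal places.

Q = [[0.3333, 0.5230], [-0.6667, -0.4576], [-0.6667, 0.7191]], R = [[3.0000, 1.3333], [0.0000, 6.7987]]

v_1 = (1, -2, -2); ‖v_1‖ = 3.0000, so q_1 = (0.3333, -0.6667, -0.6667).
q_1·v_2 = 0.3333·4 + (-0.6667)·(-4) + (-0.6667)·4 = 1.3333.
u_2 = v_2 − 1.3333·q_1 = (3.5556, -3.1111, 4.8889).
‖u_2‖ = 6.7987, so q_2 = (0.5230, -0.4576, 0.7191).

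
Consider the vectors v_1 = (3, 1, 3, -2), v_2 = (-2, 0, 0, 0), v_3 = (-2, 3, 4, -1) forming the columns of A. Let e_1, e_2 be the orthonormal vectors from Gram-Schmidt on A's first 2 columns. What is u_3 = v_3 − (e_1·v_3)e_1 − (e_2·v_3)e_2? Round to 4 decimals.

u_3 = (0.0000, 1.7857, 0.3571, 1.4286)

e_1 = v_1/‖v_1‖ = (3, 1, 3, -2)/4.7958 = (0.6255, 0.2085, 0.6255, -0.4170).
r_{12} = e_1·v_2 = -1.2511.
u_2 = v_2 + 1.2511·e_1 = (-1.2174, 0.2609, 0.7826, -0.5217).
‖u_2‖ = 1.5604, so e_2 = (-0.7802, 0.1672, 0.5016, -0.3344).
r_{13} = e_1·v_3 = 2.2937; r_{23} = e_2·v_3 = 4.4025.
u_3 = v_3 − 2.2937·e_1 − 4.4025·e_2 = (0.0000, 1.7857, 0.3571, 1.4286).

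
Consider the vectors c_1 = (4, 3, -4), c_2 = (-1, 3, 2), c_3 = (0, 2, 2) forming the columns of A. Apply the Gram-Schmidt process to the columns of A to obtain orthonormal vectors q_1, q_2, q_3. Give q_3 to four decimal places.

q_3 = (0.7573, -0.1683, 0.6311)

c_1 = (4, 3, -4); ‖c_1‖ = 6.4031, so q_1 = (0.6247, 0.4685, -0.6247).
q_1·c_2 = 0.6247·(-1) + 0.4685·3 + (-0.6247)·2 = -0.4685.
u_2 = c_2 + 0.4685·q_1 = (-0.7073, 3.2195, 1.7073).
‖u_2‖ = 3.7122, so q_2 = (-0.1905, 0.8673, 0.4599).
q_1·c_3 = 0.6247·0 + 0.4685·2 + (-0.6247)·2 = -0.3123; q_2·c_3 = (-0.1905)·0 + 0.8673·2 + 0.4599·2 = 2.6544.
u_3 = c_3 + 0.3123·q_1 − 2.6544·q_2 = (0.7009, -0.1558, 0.5841).
‖u_3‖ = 0.9255, so q_3 = (0.7573, -0.1683, 0.6311).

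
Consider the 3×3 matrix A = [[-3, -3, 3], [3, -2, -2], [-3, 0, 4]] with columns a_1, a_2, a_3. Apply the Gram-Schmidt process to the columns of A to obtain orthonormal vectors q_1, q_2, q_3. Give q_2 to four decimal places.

q_2 = (-0.7493, -0.6556, 0.0937)

a_1 = (-3, 3, -3); ‖a_1‖ = 5.1962, so q_1 = (-0.5774, 0.5774, -0.5774).
q_1·a_2 = (-0.5774)·(-3) + 0.5774·(-2) + (-0.5774)·0 = 0.5774.
u_2 = a_2 − 0.5774·q_1 = (-2.6667, -2.3333, 0.3333).
‖u_2‖ = 3.5590, so q_2 = (-0.7493, -0.6556, 0.0937).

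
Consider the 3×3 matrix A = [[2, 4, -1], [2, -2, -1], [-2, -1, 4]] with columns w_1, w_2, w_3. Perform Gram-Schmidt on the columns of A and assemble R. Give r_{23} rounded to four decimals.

w_1 = (2, 2, -2); ‖w_1‖ = 3.4641, so q_1 = (0.5774, 0.5774, -0.5774).
q_1·w_2 = 0.5774·4 + 0.5774·(-2) + (-0.5774)·(-1) = 1.7321.
u_2 = w_2 − 1.7321·q_1 = (3.0000, -3.0000, 0.0000).
‖u_2‖ = 4.2426, so q_2 = (0.7071, -0.7071, 0.0000).
r_{23} = q_2·w_3 = 0.0000.

r_{23} = 0.0000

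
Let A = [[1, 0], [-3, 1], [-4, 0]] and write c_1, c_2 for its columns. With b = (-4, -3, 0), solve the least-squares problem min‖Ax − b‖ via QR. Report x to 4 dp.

x = (-0.2353, -3.7059)

q_1 = c_1/‖c_1‖ = (1, -3, -4)/5.0990 = (0.1961, -0.5883, -0.7845).
r_{12} = q_1·c_2 = -0.5883.
u_2 = c_2 + 0.5883·q_1 = (0.1154, 0.6538, -0.4615).
‖u_2‖ = 0.8086, so q_2 = (0.1427, 0.8086, -0.5708).
Qᵀb = (0.9806, -2.9966).
Back-substitute: x_2 = -2.9966/0.8086 = -3.7059.
x_1 = (0.9806 + 0.5883·(-3.7059))/5.0990 = -0.2353.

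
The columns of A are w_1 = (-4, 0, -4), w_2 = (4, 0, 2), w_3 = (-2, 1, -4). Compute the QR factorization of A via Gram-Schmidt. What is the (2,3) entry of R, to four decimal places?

r_{23} = 1.4142

q_1 = w_1/‖w_1‖ = (-4, 0, -4)/5.6569 = (-0.7071, 0.0000, -0.7071).
r_{12} = q_1·w_2 = -4.2426.
u_2 = w_2 + 4.2426·q_1 = (1.0000, 0.0000, -1.0000).
‖u_2‖ = 1.4142, so q_2 = (0.7071, 0.0000, -0.7071).
r_{23} = q_2·w_3 = 1.4142.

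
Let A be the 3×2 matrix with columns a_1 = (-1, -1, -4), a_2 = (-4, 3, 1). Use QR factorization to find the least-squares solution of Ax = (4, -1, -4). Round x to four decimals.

x = (0.5861, -0.8170)

q_1 = a_1/‖a_1‖ = (-1, -1, -4)/4.2426 = (-0.2357, -0.2357, -0.9428).
r_{12} = q_1·a_2 = -0.7071.
u_2 = a_2 + 0.7071·q_1 = (-4.1667, 2.8333, 0.3333).
‖u_2‖ = 5.0498, so q_2 = (-0.8251, 0.5611, 0.0660).
Qᵀb = (3.0641, -4.1256).
Back-substitute: x_2 = -4.1256/5.0498 = -0.8170.
x_1 = (3.0641 + 0.7071·(-0.8170))/4.2426 = 0.5861.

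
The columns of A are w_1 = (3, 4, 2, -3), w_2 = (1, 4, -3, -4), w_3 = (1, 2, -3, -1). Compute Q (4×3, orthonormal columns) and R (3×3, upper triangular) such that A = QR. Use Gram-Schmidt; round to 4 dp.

e_1 = w_1/‖w_1‖ = (3, 4, 2, -3)/6.1644 = (0.4867, 0.6489, 0.3244, -0.4867).
r_{12} = e_1·w_2 = 4.0555.
u_2 = w_2 − 4.0555·e_1 = (-0.9737, 1.3684, -4.3158, -2.0263).
‖u_2‖ = 5.0550, so e_2 = (-0.1926, 0.2707, -0.8538, -0.4009).
r_{13} = e_1·w_3 = 1.2978; r_{23} = e_2·w_3 = 3.3110.
u_3 = w_3 − 1.2978·e_1 − 3.3110·e_2 = (1.0062, 0.2616, -0.5942, 0.9588).
‖u_3‖ = 1.5340, so e_3 = (0.6559, 0.1705, -0.3874, 0.6250).

Q = [[0.4867, -0.1926, 0.6559], [0.6489, 0.2707, 0.1705], [0.3244, -0.8538, -0.3874], [-0.4867, -0.4009, 0.6250]], R = [[6.1644, 4.0555, 1.2978], [0.0000, 5.0550, 3.3110], [0.0000, 0.0000, 1.5340]]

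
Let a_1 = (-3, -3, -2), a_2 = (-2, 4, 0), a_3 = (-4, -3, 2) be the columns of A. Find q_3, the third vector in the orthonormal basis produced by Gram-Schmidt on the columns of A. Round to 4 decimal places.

a_1 = (-3, -3, -2); ‖a_1‖ = 4.6904, so q_1 = (-0.6396, -0.6396, -0.4264).
q_1·a_2 = (-0.6396)·(-2) + (-0.6396)·4 + (-0.4264)·0 = -1.2792.
u_2 = a_2 + 1.2792·q_1 = (-2.8182, 3.1818, -0.5455).
‖u_2‖ = 4.2853, so q_2 = (-0.6576, 0.7425, -0.1273).
q_1·a_3 = (-0.6396)·(-4) + (-0.6396)·(-3) + (-0.4264)·2 = 3.6244; q_2·a_3 = (-0.6576)·(-4) + 0.7425·(-3) + (-0.1273)·2 = 0.1485.
u_3 = a_3 − 3.6244·q_1 − 0.1485·q_2 = (-1.5842, -0.7921, 3.5644).
‖u_3‖ = 3.9801, so q_3 = (-0.3980, -0.1990, 0.8955).

q_3 = (-0.3980, -0.1990, 0.8955)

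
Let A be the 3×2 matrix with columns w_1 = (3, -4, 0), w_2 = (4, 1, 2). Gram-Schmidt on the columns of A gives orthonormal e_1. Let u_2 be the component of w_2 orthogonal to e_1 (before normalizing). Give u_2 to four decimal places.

w_1 = (3, -4, 0); ‖w_1‖ = 5.0000, so e_1 = (0.6000, -0.8000, 0.0000).
e_1·w_2 = 0.6000·4 + (-0.8000)·1 + 0.0000·2 = 1.6000.
u_2 = w_2 − 1.6000·e_1 = (3.0400, 2.2800, 2.0000).

u_2 = (3.0400, 2.2800, 2.0000)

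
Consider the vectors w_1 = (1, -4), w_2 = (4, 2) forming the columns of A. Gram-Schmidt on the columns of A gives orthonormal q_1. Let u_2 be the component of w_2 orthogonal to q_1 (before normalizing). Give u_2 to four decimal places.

w_1 = (1, -4); ‖w_1‖ = 4.1231, so q_1 = (0.2425, -0.9701).
q_1·w_2 = 0.2425·4 + (-0.9701)·2 = -0.9701.
u_2 = w_2 + 0.9701·q_1 = (4.2353, 1.0588).

u_2 = (4.2353, 1.0588)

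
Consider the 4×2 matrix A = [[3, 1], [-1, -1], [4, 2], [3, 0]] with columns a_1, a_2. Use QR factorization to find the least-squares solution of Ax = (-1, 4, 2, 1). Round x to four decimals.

x = (0.5455, -1.2576)

a_1 = (3, -1, 4, 3); ‖a_1‖ = 5.9161, so q_1 = (0.5071, -0.1690, 0.6761, 0.5071).
q_1·a_2 = 0.5071·1 + (-0.1690)·(-1) + 0.6761·2 + 0.5071·0 = 2.0284.
u_2 = a_2 − 2.0284·q_1 = (-0.0286, -0.6571, 0.6286, -1.0286).
‖u_2‖ = 1.3732, so q_2 = (-0.0208, -0.4785, 0.4577, -0.7490).
Qᵀb = (0.6761, -1.7269).
Back-substitute: x_2 = -1.7269/1.3732 = -1.2576.
x_1 = (0.6761 − 2.0284·(-1.2576))/5.9161 = 0.5455.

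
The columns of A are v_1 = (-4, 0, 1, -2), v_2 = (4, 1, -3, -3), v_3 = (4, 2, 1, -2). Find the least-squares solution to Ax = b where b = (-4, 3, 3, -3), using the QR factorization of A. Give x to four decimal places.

x = (1.4288, -0.3910, 0.9171)

q_1 = v_1/‖v_1‖ = (-4, 0, 1, -2)/4.5826 = (-0.8729, 0.0000, 0.2182, -0.4364).
r_{12} = q_1·v_2 = -2.8368.
u_2 = v_2 + 2.8368·q_1 = (1.5238, 1.0000, -2.3810, -4.2381).
‖u_2‖ = 5.1916, so q_2 = (0.2935, 0.1926, -0.4586, -0.8163).
r_{13} = q_1·v_3 = -2.4004; r_{23} = q_2·v_3 = 2.7334.
u_3 = v_3 + 2.4004·q_1 − 2.7334·q_2 = (1.1025, 1.4735, 2.7774, -0.8163).
‖u_3‖ = 3.4303, so q_3 = (0.3214, 0.4296, 0.8097, -0.2380).
Qᵀb = (5.4554, 0.4770, 3.1460).
Back-substitute: x_3 = 3.1460/3.4303 = 0.9171.
x_2 = (0.4770 − 2.7334·0.9171)/5.1916 = -0.3910.
x_1 = (5.4554 + 2.8368·(-0.3910) + 2.4004·0.9171)/4.5826 = 1.4288.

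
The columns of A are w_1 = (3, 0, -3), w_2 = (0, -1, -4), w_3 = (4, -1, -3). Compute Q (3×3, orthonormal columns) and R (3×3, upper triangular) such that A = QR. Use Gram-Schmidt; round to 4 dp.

w_1 = (3, 0, -3); ‖w_1‖ = 4.2426, so q_1 = (0.7071, 0.0000, -0.7071).
q_1·w_2 = 0.7071·0 + 0.0000·(-1) + (-0.7071)·(-4) = 2.8284.
u_2 = w_2 − 2.8284·q_1 = (-2.0000, -1.0000, -2.0000).
‖u_2‖ = 3.0000, so q_2 = (-0.6667, -0.3333, -0.6667).
q_1·w_3 = 0.7071·4 + 0.0000·(-1) + (-0.7071)·(-3) = 4.9497; q_2·w_3 = (-0.6667)·4 + (-0.3333)·(-1) + (-0.6667)·(-3) = -0.3333.
u_3 = w_3 − 4.9497·q_1 + 0.3333·q_2 = (0.2778, -1.1111, 0.2778).
‖u_3‖ = 1.1785, so q_3 = (0.2357, -0.9428, 0.2357).

Q = [[0.7071, -0.6667, 0.2357], [0.0000, -0.3333, -0.9428], [-0.7071, -0.6667, 0.2357]], R = [[4.2426, 2.8284, 4.9497], [0.0000, 3.0000, -0.3333], [0.0000, 0.0000, 1.1785]]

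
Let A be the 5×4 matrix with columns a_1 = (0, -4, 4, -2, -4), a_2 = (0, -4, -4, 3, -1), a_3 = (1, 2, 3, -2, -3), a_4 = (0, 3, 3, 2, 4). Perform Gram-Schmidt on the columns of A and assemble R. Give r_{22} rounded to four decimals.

e_1 = a_1/‖a_1‖ = (0, -4, 4, -2, -4)/7.2111 = (0.0000, -0.5547, 0.5547, -0.2774, -0.5547).
r_{12} = e_1·a_2 = -0.2774.
u_2 = a_2 + 0.2774·e_1 = (0.0000, -4.1538, -3.8462, 2.9231, -1.1538).
r_{22} = ‖u_2‖ = 6.4748.

r_{22} = 6.4748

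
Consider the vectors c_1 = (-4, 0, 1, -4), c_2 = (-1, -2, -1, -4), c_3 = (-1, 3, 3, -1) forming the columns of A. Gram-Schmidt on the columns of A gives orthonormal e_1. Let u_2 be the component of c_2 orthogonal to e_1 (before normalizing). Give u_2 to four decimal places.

u_2 = (1.3030, -2.0000, -1.5758, -1.6970)

e_1 = c_1/‖c_1‖ = (-4, 0, 1, -4)/5.7446 = (-0.6963, 0.0000, 0.1741, -0.6963).
r_{12} = e_1·c_2 = 3.3075.
u_2 = c_2 − 3.3075·e_1 = (1.3030, -2.0000, -1.5758, -1.6970).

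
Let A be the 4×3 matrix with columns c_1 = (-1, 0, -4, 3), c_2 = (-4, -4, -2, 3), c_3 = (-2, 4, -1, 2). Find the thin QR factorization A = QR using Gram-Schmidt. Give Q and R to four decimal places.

Q = [[-0.1961, -0.6029, -0.6582], [0.0000, -0.7554, 0.6521], [-0.7845, 0.2324, 0.3168], [0.5883, 0.1090, 0.2030]], R = [[5.0990, 4.1184, 2.3534], [0.0000, 5.2951, -1.8304], [0.0000, 0.0000, 4.0139]]

c_1 = (-1, 0, -4, 3); ‖c_1‖ = 5.0990, so q_1 = (-0.1961, 0.0000, -0.7845, 0.5883).
q_1·c_2 = (-0.1961)·(-4) + 0.0000·(-4) + (-0.7845)·(-2) + 0.5883·3 = 4.1184.
u_2 = c_2 − 4.1184·q_1 = (-3.1923, -4.0000, 1.2308, 0.5769).
‖u_2‖ = 5.2951, so q_2 = (-0.6029, -0.7554, 0.2324, 0.1090).
q_1·c_3 = (-0.1961)·(-2) + 0.0000·4 + (-0.7845)·(-1) + 0.5883·2 = 2.3534; q_2·c_3 = (-0.6029)·(-2) + (-0.7554)·4 + 0.2324·(-1) + 0.1090·2 = -1.8304.
u_3 = c_3 − 2.3534·q_1 + 1.8304·q_2 = (-2.6420, 2.6173, 1.2716, 0.8148).
‖u_3‖ = 4.0139, so q_3 = (-0.6582, 0.6521, 0.3168, 0.2030).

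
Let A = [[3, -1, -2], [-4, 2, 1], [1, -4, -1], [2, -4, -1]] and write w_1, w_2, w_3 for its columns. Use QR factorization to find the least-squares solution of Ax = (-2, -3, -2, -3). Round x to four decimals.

x = (1.6119, 0.4179, 3.1343)

w_1 = (3, -4, 1, 2); ‖w_1‖ = 5.4772, so q_1 = (0.5477, -0.7303, 0.1826, 0.3651).
q_1·w_2 = 0.5477·(-1) + (-0.7303)·2 + 0.1826·(-4) + 0.3651·(-4) = -4.1992.
u_2 = w_2 + 4.1992·q_1 = (1.3000, -1.0667, -3.2333, -2.4667).
‖u_2‖ = 4.4008, so q_2 = (0.2954, -0.2424, -0.7347, -0.5605).
q_1·w_3 = 0.5477·(-2) + (-0.7303)·1 + 0.1826·(-1) + 0.3651·(-1) = -2.3735; q_2·w_3 = 0.2954·(-2) + (-0.2424)·1 + (-0.7347)·(-1) + (-0.5605)·(-1) = 0.4620.
u_3 = w_3 + 2.3735·q_1 − 0.4620·q_2 = (-0.8365, -0.6213, -0.2272, 0.1256).
‖u_3‖ = 1.0739, so q_3 = (-0.7790, -0.5786, -0.2116, 0.1170).
Qᵀb = (-0.3651, 3.2873, 3.3658).
Back-substitute: x_3 = 3.3658/1.0739 = 3.1343.
x_2 = (3.2873 − 0.4620·3.1343)/4.4008 = 0.4179.
x_1 = (-0.3651 + 4.1992·0.4179 + 2.3735·3.1343)/5.4772 = 1.6119.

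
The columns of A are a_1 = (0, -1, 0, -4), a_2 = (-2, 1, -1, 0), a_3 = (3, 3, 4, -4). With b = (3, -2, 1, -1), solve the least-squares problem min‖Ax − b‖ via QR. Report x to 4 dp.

a_1 = (0, -1, 0, -4); ‖a_1‖ = 4.1231, so q_1 = (0.0000, -0.2425, 0.0000, -0.9701).
q_1·a_2 = 0.0000·(-2) + (-0.2425)·1 + 0.0000·(-1) + (-0.9701)·0 = -0.2425.
u_2 = a_2 + 0.2425·q_1 = (-2.0000, 0.9412, -1.0000, -0.2353).
‖u_2‖ = 2.4375, so q_2 = (-0.8205, 0.3861, -0.4103, -0.0965).
q_1·a_3 = 0.0000·3 + (-0.2425)·3 + 0.0000·4 + (-0.9701)·(-4) = 3.1530; q_2·a_3 = (-0.8205)·3 + 0.3861·3 + (-0.4103)·4 + (-0.0965)·(-4) = -2.5581.
u_3 = a_3 − 3.1530·q_1 + 2.5581·q_2 = (0.9010, 4.7525, 2.9505, -1.1881).
‖u_3‖ = 5.7892, so q_3 = (0.1556, 0.8209, 0.5097, -0.2052).
Qᵀb = (1.4552, -3.5476, -0.4601).
Back-substitute: x_3 = -0.4601/5.7892 = -0.0795.
x_2 = (-3.5476 + 2.5581·(-0.0795))/2.4375 = -1.5388.
x_1 = (1.4552 + 0.2425·(-1.5388) − 3.1530·(-0.0795))/4.1231 = 0.3232.

x = (0.3232, -1.5388, -0.0795)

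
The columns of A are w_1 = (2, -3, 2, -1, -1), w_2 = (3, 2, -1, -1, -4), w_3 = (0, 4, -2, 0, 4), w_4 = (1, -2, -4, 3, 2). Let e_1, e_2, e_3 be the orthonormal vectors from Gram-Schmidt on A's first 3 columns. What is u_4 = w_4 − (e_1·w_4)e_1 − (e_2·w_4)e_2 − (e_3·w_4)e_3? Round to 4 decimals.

u_4 = (1.8290, -2.3560, -3.7821, 2.6970, 0.4650)

w_1 = (2, -3, 2, -1, -1); ‖w_1‖ = 4.3589, so e_1 = (0.4588, -0.6882, 0.4588, -0.2294, -0.2294).
e_1·w_2 = 0.4588·3 + (-0.6882)·2 + 0.4588·(-1) + (-0.2294)·(-1) + (-0.2294)·(-4) = 0.6882.
u_2 = w_2 − 0.6882·e_1 = (2.6842, 2.4737, -1.3158, -0.8421, -3.8421).
‖u_2‖ = 5.5251, so e_2 = (0.4858, 0.4477, -0.2381, -0.1524, -0.6954).
e_1·w_3 = 0.4588·0 + (-0.6882)·4 + 0.4588·(-2) + (-0.2294)·0 + (-0.2294)·4 = -4.5883; e_2·w_3 = 0.4858·0 + 0.4477·4 + (-0.2381)·(-2) + (-0.1524)·0 + (-0.6954)·4 = -0.5144.
u_3 = w_3 + 4.5883·e_1 + 0.5144·e_2 = (2.3552, 1.0724, -0.0172, -1.1310, 2.5897).
‖u_3‖ = 3.8318, so e_3 = (0.6146, 0.2799, -0.0045, -0.2952, 0.6758).
e_1·w_4 = 0.4588·1 + (-0.6882)·(-2) + 0.4588·(-4) + (-0.2294)·3 + (-0.2294)·2 = -1.1471; e_2·w_4 = 0.4858·1 + 0.4477·(-2) + (-0.2381)·(-4) + (-0.1524)·3 + (-0.6954)·2 = -1.3051; e_3·w_4 = 0.6146·1 + 0.2799·(-2) + (-0.0045)·(-4) + (-0.2952)·3 + 0.6758·2 = 0.5390.
u_4 = w_4 + 1.1471·e_1 + 1.3051·e_2 − 0.5390·e_3 = (1.8290, -2.3560, -3.7821, 2.6970, 0.4650).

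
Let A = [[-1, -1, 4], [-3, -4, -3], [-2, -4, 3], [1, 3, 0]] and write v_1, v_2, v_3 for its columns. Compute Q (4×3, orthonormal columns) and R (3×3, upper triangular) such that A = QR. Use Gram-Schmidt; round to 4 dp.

Q = [[-0.2582, 0.3162, 0.7621], [-0.7746, 0.4216, -0.4690], [-0.5164, -0.4216, 0.4103], [0.2582, 0.7379, 0.1759]], R = [[3.8730, 6.1968, -0.2582], [0.0000, 1.8974, -1.2649], [0.0000, 0.0000, 5.6862]]

e_1 = v_1/‖v_1‖ = (-1, -3, -2, 1)/3.8730 = (-0.2582, -0.7746, -0.5164, 0.2582).
r_{12} = e_1·v_2 = 6.1968.
u_2 = v_2 − 6.1968·e_1 = (0.6000, 0.8000, -0.8000, 1.4000).
‖u_2‖ = 1.8974, so e_2 = (0.3162, 0.4216, -0.4216, 0.7379).
r_{13} = e_1·v_3 = -0.2582; r_{23} = e_2·v_3 = -1.2649.
u_3 = v_3 + 0.2582·e_1 + 1.2649·e_2 = (4.3333, -2.6667, 2.3333, 1.0000).
‖u_3‖ = 5.6862, so e_3 = (0.7621, -0.4690, 0.4103, 0.1759).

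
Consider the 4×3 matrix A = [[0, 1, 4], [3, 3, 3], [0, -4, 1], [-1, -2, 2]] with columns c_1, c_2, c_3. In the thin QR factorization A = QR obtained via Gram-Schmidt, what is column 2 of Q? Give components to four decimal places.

c_1 = (0, 3, 0, -1); ‖c_1‖ = 3.1623, so e_1 = (0.0000, 0.9487, 0.0000, -0.3162).
e_1·c_2 = 0.0000·1 + 0.9487·3 + 0.0000·(-4) + (-0.3162)·(-2) = 3.4785.
u_2 = c_2 − 3.4785·e_1 = (1.0000, -0.3000, -4.0000, -0.9000).
‖u_2‖ = 4.2308, so e_2 = (0.2364, -0.0709, -0.9454, -0.2127).

e_2 = (0.2364, -0.0709, -0.9454, -0.2127)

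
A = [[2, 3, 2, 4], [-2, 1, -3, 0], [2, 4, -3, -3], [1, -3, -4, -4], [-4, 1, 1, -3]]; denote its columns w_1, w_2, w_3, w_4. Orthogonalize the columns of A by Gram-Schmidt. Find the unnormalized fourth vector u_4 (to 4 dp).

e_1 = w_1/‖w_1‖ = (2, -2, 2, 1, -4)/5.3852 = (0.3714, -0.3714, 0.3714, 0.1857, -0.7428).
r_{12} = e_1·w_2 = 0.9285.
u_2 = w_2 − 0.9285·e_1 = (2.6552, 1.3448, 3.6552, -3.1724, 1.6897).
‖u_2‖ = 5.9277, so e_2 = (0.4479, 0.2269, 0.6166, -0.5352, 0.2850).
r_{13} = e_1·w_3 = -0.7428; r_{23} = e_2·w_3 = 0.7911.
u_3 = w_3 + 0.7428·e_1 − 0.7911·e_2 = (1.9215, -3.4553, -3.2120, -3.4387, 0.2228).
‖u_3‖ = 6.1500, so e_3 = (0.3124, -0.5618, -0.5223, -0.5591, 0.0362).
r_{14} = e_1·w_4 = 1.8570; r_{24} = e_2·w_4 = 1.2274; r_{34} = e_3·w_4 = 4.9444.
u_4 = w_4 − 1.8570·e_1 − 1.2274·e_2 − 4.9444·e_3 = (1.2157, 3.1892, -1.8642, -0.9233, -2.1497).

u_4 = (1.2157, 3.1892, -1.8642, -0.9233, -2.1497)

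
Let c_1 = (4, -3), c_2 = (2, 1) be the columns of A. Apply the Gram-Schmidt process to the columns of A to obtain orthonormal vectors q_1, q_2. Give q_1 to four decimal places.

q_1 = (0.8000, -0.6000)

c_1 = (4, -3); ‖c_1‖ = 5.0000, so q_1 = (0.8000, -0.6000).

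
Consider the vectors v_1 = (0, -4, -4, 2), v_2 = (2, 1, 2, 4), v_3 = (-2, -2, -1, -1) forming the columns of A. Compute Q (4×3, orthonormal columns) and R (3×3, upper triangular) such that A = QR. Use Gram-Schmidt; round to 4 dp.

e_1 = v_1/‖v_1‖ = (0, -4, -4, 2)/6.0000 = (0.0000, -0.6667, -0.6667, 0.3333).
r_{12} = e_1·v_2 = -0.6667.
u_2 = v_2 + 0.6667·e_1 = (2.0000, 0.5556, 1.5556, 4.2222).
‖u_2‖ = 4.9554, so e_2 = (0.4036, 0.1121, 0.3139, 0.8521).
r_{13} = e_1·v_3 = 1.6667; r_{23} = e_2·v_3 = -2.1974.
u_3 = v_3 − 1.6667·e_1 + 2.1974·e_2 = (-1.1131, -0.6425, 0.8009, 0.3167).
‖u_3‖ = 1.5471, so e_3 = (-0.7195, -0.4153, 0.5177, 0.2047).

Q = [[0.0000, 0.4036, -0.7195], [-0.6667, 0.1121, -0.4153], [-0.6667, 0.3139, 0.5177], [0.3333, 0.8521, 0.2047]], R = [[6.0000, -0.6667, 1.6667], [0.0000, 4.9554, -2.1974], [0.0000, 0.0000, 1.5471]]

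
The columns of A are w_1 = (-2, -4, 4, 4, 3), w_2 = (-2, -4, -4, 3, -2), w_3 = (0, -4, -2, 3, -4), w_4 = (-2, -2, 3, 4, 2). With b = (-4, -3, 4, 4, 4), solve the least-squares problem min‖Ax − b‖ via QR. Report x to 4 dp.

x = (0.5564, 0.4135, -0.5639, 0.6617)

w_1 = (-2, -4, 4, 4, 3); ‖w_1‖ = 7.8102, so q_1 = (-0.2561, -0.5121, 0.5121, 0.5121, 0.3841).
q_1·w_2 = (-0.2561)·(-2) + (-0.5121)·(-4) + 0.5121·(-4) + 0.5121·3 + 0.3841·(-2) = 1.2804.
u_2 = w_2 − 1.2804·q_1 = (-1.6721, -3.3443, -4.6557, 2.3443, -2.4918).
‖u_2‖ = 6.8819, so q_2 = (-0.2430, -0.4859, -0.6765, 0.3406, -0.3621).
q_1·w_3 = (-0.2561)·0 + (-0.5121)·(-4) + 0.5121·(-2) + 0.5121·3 + 0.3841·(-4) = 1.0243; q_2·w_3 = (-0.2430)·0 + (-0.4859)·(-4) + (-0.6765)·(-2) + 0.3406·3 + (-0.3621)·(-4) = 5.7671.
u_3 = w_3 − 1.0243·q_1 − 5.7671·q_2 = (1.6636, -0.6729, 1.3769, 0.5109, -2.3053).
‖u_3‖ = 3.2698, so q_3 = (0.5088, -0.2058, 0.4211, 0.1562, -0.7050).
q_1·w_4 = (-0.2561)·(-2) + (-0.5121)·(-2) + 0.5121·3 + 0.5121·4 + 0.3841·2 = 5.8897; q_2·w_4 = (-0.2430)·(-2) + (-0.4859)·(-2) + (-0.6765)·3 + 0.3406·4 + (-0.3621)·2 = 0.0667; q_3·w_4 = 0.5088·(-2) + (-0.2058)·(-2) + 0.4211·3 + 0.1562·4 + (-0.7050)·2 = -0.1277.
u_4 = w_4 − 5.8897·q_1 − 0.0667·q_2 + 0.1277·q_3 = (-0.4106, 1.0225, 0.0825, 0.9808, -0.3282).
‖u_4‖ = 1.5135, so q_4 = (-0.2713, 0.6756, 0.0545, 0.6481, -0.2168).
Qᵀb = (8.1944, -0.3621, -1.9283, 1.0014).
Back-substitute: x_4 = 1.0014/1.5135 = 0.6617.
x_3 = (-1.9283 + 0.1277·0.6617)/3.2698 = -0.5639.
x_2 = (-0.3621 − 5.7671·(-0.5639) − 0.0667·0.6617)/6.8819 = 0.4135.
x_1 = (8.1944 − 1.2804·0.4135 − 1.0243·(-0.5639) − 5.8897·0.6617)/7.8102 = 0.5564.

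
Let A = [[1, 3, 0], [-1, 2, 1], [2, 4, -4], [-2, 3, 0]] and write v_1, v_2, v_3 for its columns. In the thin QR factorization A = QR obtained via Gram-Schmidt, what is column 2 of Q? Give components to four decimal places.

q_1 = v_1/‖v_1‖ = (1, -1, 2, -2)/3.1623 = (0.3162, -0.3162, 0.6325, -0.6325).
r_{12} = q_1·v_2 = 0.9487.
u_2 = v_2 − 0.9487·q_1 = (2.7000, 2.3000, 3.4000, 3.6000).
‖u_2‖ = 6.0910, so q_2 = (0.4433, 0.3776, 0.5582, 0.5910).

q_2 = (0.4433, 0.3776, 0.5582, 0.5910)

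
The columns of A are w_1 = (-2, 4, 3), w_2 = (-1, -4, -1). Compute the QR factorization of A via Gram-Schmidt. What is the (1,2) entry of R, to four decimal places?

w_1 = (-2, 4, 3); ‖w_1‖ = 5.3852, so e_1 = (-0.3714, 0.7428, 0.5571).
r_{12} = e_1·w_2 = -3.1568.

r_{12} = -3.1568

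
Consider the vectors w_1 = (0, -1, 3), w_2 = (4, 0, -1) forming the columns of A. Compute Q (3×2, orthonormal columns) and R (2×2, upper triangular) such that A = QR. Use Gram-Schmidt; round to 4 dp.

w_1 = (0, -1, 3); ‖w_1‖ = 3.1623, so e_1 = (0.0000, -0.3162, 0.9487).
e_1·w_2 = 0.0000·4 + (-0.3162)·0 + 0.9487·(-1) = -0.9487.
u_2 = w_2 + 0.9487·e_1 = (4.0000, -0.3000, -0.1000).
‖u_2‖ = 4.0125, so e_2 = (0.9969, -0.0748, -0.0249).

Q = [[0.0000, 0.9969], [-0.3162, -0.0748], [0.9487, -0.0249]], R = [[3.1623, -0.9487], [0.0000, 4.0125]]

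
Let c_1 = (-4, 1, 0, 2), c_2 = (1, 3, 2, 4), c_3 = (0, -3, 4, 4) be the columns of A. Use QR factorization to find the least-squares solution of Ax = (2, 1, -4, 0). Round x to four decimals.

x = (-0.2858, 0.2215, -0.5096)

c_1 = (-4, 1, 0, 2); ‖c_1‖ = 4.5826, so q_1 = (-0.8729, 0.2182, 0.0000, 0.4364).
q_1·c_2 = (-0.8729)·1 + 0.2182·3 + 0.0000·2 + 0.4364·4 = 1.5275.
u_2 = c_2 − 1.5275·q_1 = (2.3333, 2.6667, 2.0000, 3.3333).
‖u_2‖ = 5.2599, so q_2 = (0.4436, 0.5070, 0.3802, 0.6337).
q_1·c_3 = (-0.8729)·0 + 0.2182·(-3) + 0.0000·4 + 0.4364·4 = 1.0911; q_2·c_3 = 0.4436·0 + 0.5070·(-3) + 0.3802·4 + 0.6337·4 = 2.5349.
u_3 = c_3 − 1.0911·q_1 − 2.5349·q_2 = (-0.1721, -4.5232, 3.0361, 1.9174).
‖u_3‖ = 5.7779, so q_3 = (-0.0298, -0.7829, 0.5255, 0.3318).
Qᵀb = (-1.5275, -0.1267, -2.9443).
Back-substitute: x_3 = -2.9443/5.7779 = -0.5096.
x_2 = (-0.1267 − 2.5349·(-0.5096))/5.2599 = 0.2215.
x_1 = (-1.5275 − 1.5275·0.2215 − 1.0911·(-0.5096))/4.5826 = -0.2858.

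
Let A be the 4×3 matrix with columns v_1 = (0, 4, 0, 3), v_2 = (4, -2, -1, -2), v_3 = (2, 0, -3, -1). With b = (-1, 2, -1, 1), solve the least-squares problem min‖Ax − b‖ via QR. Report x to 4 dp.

x = (0.2183, -0.5068, 0.5174)

v_1 = (0, 4, 0, 3); ‖v_1‖ = 5.0000, so e_1 = (0.0000, 0.8000, 0.0000, 0.6000).
e_1·v_2 = 0.0000·4 + 0.8000·(-2) + 0.0000·(-1) + 0.6000·(-2) = -2.8000.
u_2 = v_2 + 2.8000·e_1 = (4.0000, 0.2400, -1.0000, -0.3200).
‖u_2‖ = 4.1425, so e_2 = (0.9656, 0.0579, -0.2414, -0.0772).
e_1·v_3 = 0.0000·2 + 0.8000·0 + 0.0000·(-3) + 0.6000·(-1) = -0.6000; e_2·v_3 = 0.9656·2 + 0.0579·0 + (-0.2414)·(-3) + (-0.0772)·(-1) = 2.7327.
u_3 = v_3 + 0.6000·e_1 − 2.7327·e_2 = (-0.6387, 0.3217, -2.3403, -0.4289).
‖u_3‖ = 2.4845, so e_3 = (-0.2571, 0.1295, -0.9420, -0.1726).
Qᵀb = (2.2000, -0.6856, 1.2854).
Back-substitute: x_3 = 1.2854/2.4845 = 0.5174.
x_2 = (-0.6856 − 2.7327·0.5174)/4.1425 = -0.5068.
x_1 = (2.2000 + 2.8000·(-0.5068) + 0.6000·0.5174)/5.0000 = 0.2183.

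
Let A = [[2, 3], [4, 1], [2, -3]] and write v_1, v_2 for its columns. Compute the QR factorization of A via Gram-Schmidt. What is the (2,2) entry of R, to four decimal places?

v_1 = (2, 4, 2); ‖v_1‖ = 4.8990, so e_1 = (0.4082, 0.8165, 0.4082).
e_1·v_2 = 0.4082·3 + 0.8165·1 + 0.4082·(-3) = 0.8165.
u_2 = v_2 − 0.8165·e_1 = (2.6667, 0.3333, -3.3333).
r_{22} = ‖u_2‖ = 4.2817.

r_{22} = 4.2817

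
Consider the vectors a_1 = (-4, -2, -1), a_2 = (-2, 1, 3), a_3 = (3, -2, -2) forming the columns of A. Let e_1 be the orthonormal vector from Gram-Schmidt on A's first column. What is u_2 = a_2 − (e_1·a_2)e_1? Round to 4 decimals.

e_1 = a_1/‖a_1‖ = (-4, -2, -1)/4.5826 = (-0.8729, -0.4364, -0.2182).
r_{12} = e_1·a_2 = 0.6547.
u_2 = a_2 − 0.6547·e_1 = (-1.4286, 1.2857, 3.1429).

u_2 = (-1.4286, 1.2857, 3.1429)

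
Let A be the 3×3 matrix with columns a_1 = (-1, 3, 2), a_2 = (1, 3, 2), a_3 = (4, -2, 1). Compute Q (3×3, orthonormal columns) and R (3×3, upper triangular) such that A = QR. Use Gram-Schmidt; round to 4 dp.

Q = [[-0.2673, 0.9636, 0.0000], [0.8018, 0.2224, -0.5547], [0.5345, 0.1482, 0.8321]], R = [[3.7417, 3.2071, -2.1381], [0.0000, 1.9272, 3.5580], [0.0000, 0.0000, 1.9415]]

a_1 = (-1, 3, 2); ‖a_1‖ = 3.7417, so q_1 = (-0.2673, 0.8018, 0.5345).
q_1·a_2 = (-0.2673)·1 + 0.8018·3 + 0.5345·2 = 3.2071.
u_2 = a_2 − 3.2071·q_1 = (1.8571, 0.4286, 0.2857).
‖u_2‖ = 1.9272, so q_2 = (0.9636, 0.2224, 0.1482).
q_1·a_3 = (-0.2673)·4 + 0.8018·(-2) + 0.5345·1 = -2.1381; q_2·a_3 = 0.9636·4 + 0.2224·(-2) + 0.1482·1 = 3.5580.
u_3 = a_3 + 2.1381·q_1 − 3.5580·q_2 = (0.0000, -1.0769, 1.6154).
‖u_3‖ = 1.9415, so q_3 = (0.0000, -0.5547, 0.8321).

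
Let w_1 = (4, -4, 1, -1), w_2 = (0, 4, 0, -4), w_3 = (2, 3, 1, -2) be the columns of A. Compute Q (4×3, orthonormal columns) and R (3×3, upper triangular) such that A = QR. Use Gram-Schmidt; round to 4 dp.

q_1 = w_1/‖w_1‖ = (4, -4, 1, -1)/5.8310 = (0.6860, -0.6860, 0.1715, -0.1715).
r_{12} = q_1·w_2 = -2.0580.
u_2 = w_2 + 2.0580·q_1 = (1.4118, 2.5882, 0.3529, -4.3529).
‖u_2‖ = 5.2692, so q_2 = (0.2679, 0.4912, 0.0670, -0.8261).
r_{13} = q_1·w_3 = -0.1715; r_{23} = q_2·w_3 = 3.7286.
u_3 = w_3 + 0.1715·q_1 − 3.7286·q_2 = (1.1186, 1.0508, 0.7797, 1.0508).
‖u_3‖ = 2.0169, so q_3 = (0.5546, 0.5210, 0.3866, 0.5210).

Q = [[0.6860, 0.2679, 0.5546], [-0.6860, 0.4912, 0.5210], [0.1715, 0.0670, 0.3866], [-0.1715, -0.8261, 0.5210]], R = [[5.8310, -2.0580, -0.1715], [0.0000, 5.2692, 3.7286], [0.0000, 0.0000, 2.0169]]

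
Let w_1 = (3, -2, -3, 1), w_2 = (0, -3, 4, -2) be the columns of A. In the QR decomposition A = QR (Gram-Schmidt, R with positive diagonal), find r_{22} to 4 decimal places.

r_{22} = 5.1203

w_1 = (3, -2, -3, 1); ‖w_1‖ = 4.7958, so e_1 = (0.6255, -0.4170, -0.6255, 0.2085).
e_1·w_2 = 0.6255·0 + (-0.4170)·(-3) + (-0.6255)·4 + 0.2085·(-2) = -1.6681.
u_2 = w_2 + 1.6681·e_1 = (1.0435, -3.6957, 2.9565, -1.6522).
r_{22} = ‖u_2‖ = 5.1203.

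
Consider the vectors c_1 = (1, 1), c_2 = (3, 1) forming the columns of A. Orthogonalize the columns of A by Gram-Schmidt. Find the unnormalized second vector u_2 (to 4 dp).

c_1 = (1, 1); ‖c_1‖ = 1.4142, so q_1 = (0.7071, 0.7071).
q_1·c_2 = 0.7071·3 + 0.7071·1 = 2.8284.
u_2 = c_2 − 2.8284·q_1 = (1.0000, -1.0000).

u_2 = (1.0000, -1.0000)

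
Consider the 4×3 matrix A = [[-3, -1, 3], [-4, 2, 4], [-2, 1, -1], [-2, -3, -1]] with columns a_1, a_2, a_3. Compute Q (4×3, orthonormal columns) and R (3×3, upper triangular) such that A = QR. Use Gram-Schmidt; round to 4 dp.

Q = [[-0.5222, -0.2820, 0.4702], [-0.6963, 0.4856, 0.1984], [-0.3482, 0.2428, -0.8082], [-0.3482, -0.7910, -0.2939]], R = [[5.7446, -0.1741, -3.6556], [0.0000, 3.8691, 1.6447], [0.0000, 0.0000, 3.3062]]

a_1 = (-3, -4, -2, -2); ‖a_1‖ = 5.7446, so e_1 = (-0.5222, -0.6963, -0.3482, -0.3482).
e_1·a_2 = (-0.5222)·(-1) + (-0.6963)·2 + (-0.3482)·1 + (-0.3482)·(-3) = -0.1741.
u_2 = a_2 + 0.1741·e_1 = (-1.0909, 1.8788, 0.9394, -3.0606).
‖u_2‖ = 3.8691, so e_2 = (-0.2820, 0.4856, 0.2428, -0.7910).
e_1·a_3 = (-0.5222)·3 + (-0.6963)·4 + (-0.3482)·(-1) + (-0.3482)·(-1) = -3.6556; e_2·a_3 = (-0.2820)·3 + 0.4856·4 + 0.2428·(-1) + (-0.7910)·(-1) = 1.6447.
u_3 = a_3 + 3.6556·e_1 − 1.6447·e_2 = (1.5547, 0.6559, -2.6721, -0.9717).
‖u_3‖ = 3.3062, so e_3 = (0.4702, 0.1984, -0.8082, -0.2939).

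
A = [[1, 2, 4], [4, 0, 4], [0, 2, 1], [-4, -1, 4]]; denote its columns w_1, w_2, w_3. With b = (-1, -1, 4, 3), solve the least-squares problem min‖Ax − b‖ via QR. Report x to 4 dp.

e_1 = w_1/‖w_1‖ = (1, 4, 0, -4)/5.7446 = (0.1741, 0.6963, 0.0000, -0.6963).
r_{12} = e_1·w_2 = 1.0445.
u_2 = w_2 − 1.0445·e_1 = (1.8182, -0.7273, 2.0000, -0.2727).
‖u_2‖ = 2.8123, so e_2 = (0.6465, -0.2586, 0.7112, -0.0970).
r_{13} = e_1·w_3 = 0.6963; r_{23} = e_2·w_3 = 1.8749.
u_3 = w_3 − 0.6963·e_1 − 1.8749·e_2 = (2.6667, 4.0000, -0.3333, 4.6667).
‖u_3‖ = 6.7082, so e_3 = (0.3975, 0.5963, -0.0497, 0.6957).
Qᵀb = (-2.9593, 2.1658, 0.8944).
Back-substitute: x_3 = 0.8944/6.7082 = 0.1333.
x_2 = (2.1658 − 1.8749·0.1333)/2.8123 = 0.6812.
x_1 = (-2.9593 − 1.0445·0.6812 − 0.6963·0.1333)/5.7446 = -0.6552.

x = (-0.6552, 0.6812, 0.1333)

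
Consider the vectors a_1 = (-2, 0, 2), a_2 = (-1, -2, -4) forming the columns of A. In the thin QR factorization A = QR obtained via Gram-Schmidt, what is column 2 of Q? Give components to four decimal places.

q_1 = a_1/‖a_1‖ = (-2, 0, 2)/2.8284 = (-0.7071, 0.0000, 0.7071).
r_{12} = q_1·a_2 = -2.1213.
u_2 = a_2 + 2.1213·q_1 = (-2.5000, -2.0000, -2.5000).
‖u_2‖ = 4.0620, so q_2 = (-0.6155, -0.4924, -0.6155).

q_2 = (-0.6155, -0.4924, -0.6155)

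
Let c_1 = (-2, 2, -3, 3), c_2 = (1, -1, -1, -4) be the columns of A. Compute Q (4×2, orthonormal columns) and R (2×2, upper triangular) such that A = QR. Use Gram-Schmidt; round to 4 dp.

Q = [[-0.3922, 0.0000], [0.3922, 0.0000], [-0.5883, -0.7071], [0.5883, -0.7071]], R = [[5.0990, -2.5495], [0.0000, 3.5355]]

c_1 = (-2, 2, -3, 3); ‖c_1‖ = 5.0990, so e_1 = (-0.3922, 0.3922, -0.5883, 0.5883).
e_1·c_2 = (-0.3922)·1 + 0.3922·(-1) + (-0.5883)·(-1) + 0.5883·(-4) = -2.5495.
u_2 = c_2 + 2.5495·e_1 = (0.0000, 0.0000, -2.5000, -2.5000).
‖u_2‖ = 3.5355, so e_2 = (0.0000, 0.0000, -0.7071, -0.7071).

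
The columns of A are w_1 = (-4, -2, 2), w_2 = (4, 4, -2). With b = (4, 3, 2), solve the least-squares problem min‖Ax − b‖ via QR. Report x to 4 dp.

x = (0.3000, 0.9000)

w_1 = (-4, -2, 2); ‖w_1‖ = 4.8990, so q_1 = (-0.8165, -0.4082, 0.4082).
q_1·w_2 = (-0.8165)·4 + (-0.4082)·4 + 0.4082·(-2) = -5.7155.
u_2 = w_2 + 5.7155·q_1 = (-0.6667, 1.6667, 0.3333).
‖u_2‖ = 1.8257, so q_2 = (-0.3651, 0.9129, 0.1826).
Qᵀb = (-3.6742, 1.6432).
Back-substitute: x_2 = 1.6432/1.8257 = 0.9000.
x_1 = (-3.6742 + 5.7155·0.9000)/4.8990 = 0.3000.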